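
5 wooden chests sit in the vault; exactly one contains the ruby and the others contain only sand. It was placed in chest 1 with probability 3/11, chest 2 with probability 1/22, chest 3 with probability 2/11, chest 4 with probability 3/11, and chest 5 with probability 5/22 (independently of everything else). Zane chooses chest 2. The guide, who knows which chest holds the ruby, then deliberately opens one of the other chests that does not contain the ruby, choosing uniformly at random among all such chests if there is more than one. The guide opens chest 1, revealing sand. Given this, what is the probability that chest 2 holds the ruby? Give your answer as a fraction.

Condition on the true location of the ruby.
If it is in chest 1 (prior 3/11): the guide opened chest 1, so this case is ruled out; weight (3/11)·0 = 0.
If it is in chest 2 (prior 1/22): the guide has 4 equally likely choices, so probability 1/4; weight (1/22)·(1/4) = 1/88.
If it is in chest 3 (prior 2/11): the guide has 3 equally likely choices, so probability 1/3; weight (2/11)·(1/3) = 2/33.
If it is in chest 4 (prior 3/11): the guide has 3 equally likely choices, so probability 1/3; weight (3/11)·(1/3) = 1/11.
If it is in chest 5 (prior 5/22): the guide has 3 equally likely choices, so probability 1/3; weight (5/22)·(1/3) = 5/66.
The weights sum to 21/88.
So P(the ruby in chest 2 | the guide opened chest 1) = (1/88) / (21/88) = 1/21.

1/21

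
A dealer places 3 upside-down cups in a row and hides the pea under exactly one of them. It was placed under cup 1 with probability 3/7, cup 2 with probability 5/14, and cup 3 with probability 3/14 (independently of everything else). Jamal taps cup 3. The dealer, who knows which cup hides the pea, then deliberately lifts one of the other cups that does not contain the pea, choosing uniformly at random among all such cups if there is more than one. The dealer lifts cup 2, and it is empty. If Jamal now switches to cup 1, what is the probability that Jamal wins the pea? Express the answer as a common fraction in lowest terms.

Consider each possible location of the pea in turn.
If it is under cup 1 (prior 3/7): the dealer has no choice, probability 1; weight (3/7)·1 = 3/7.
If it is under cup 2 (prior 5/14): the dealer opened cup 2, so this case is ruled out; weight (5/14)·0 = 0.
If it is under cup 3 (prior 3/14): the dealer has 2 equally likely choices, so probability 1/2; weight (3/14)·(1/2) = 3/28.
The weights sum to 15/28.
So P(the pea under cup 1 | the dealer opened cup 2) = (3/7) / (15/28) = 4/5.

4/5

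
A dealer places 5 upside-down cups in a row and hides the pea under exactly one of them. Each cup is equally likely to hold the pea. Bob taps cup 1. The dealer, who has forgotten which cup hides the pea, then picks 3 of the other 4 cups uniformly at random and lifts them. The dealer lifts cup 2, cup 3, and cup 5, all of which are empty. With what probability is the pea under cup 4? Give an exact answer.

Consider each possible location of the pea in turn.
If it is under either of cups 1 and 4 (prior 1/5 each): the dealer picks exactly this set with probability 1/4 regardless, and none is the prize; weight (1/5)·(1/4) = 1/20 each.
If it is under any of cups 2, 3, and 5 (prior 1/5 each): that cup was opened and seen not to hold the prize — ruled out; weight (1/5)·0 = 0 each.
The weights sum to 1/10.
So P(the pea under cup 4 | the dealer opened cup 2, cup 3, and cup 5) = (1/20) / (1/10) = 1/2.

1/2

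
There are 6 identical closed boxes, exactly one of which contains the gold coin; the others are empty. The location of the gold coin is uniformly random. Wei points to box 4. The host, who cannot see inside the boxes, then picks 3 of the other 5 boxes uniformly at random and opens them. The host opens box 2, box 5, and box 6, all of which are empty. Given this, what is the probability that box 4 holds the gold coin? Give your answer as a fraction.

1/3

Because the host chose which boxes to open without knowing where the gold coin is, the choice is independent of the prize location. Learning that none of the 3 opened boxes holds the gold coin simply rules out those 3 locations and leaves the remaining 3 boxes still equally likely by symmetry.
So P(the gold coin in box 4) = 1/3.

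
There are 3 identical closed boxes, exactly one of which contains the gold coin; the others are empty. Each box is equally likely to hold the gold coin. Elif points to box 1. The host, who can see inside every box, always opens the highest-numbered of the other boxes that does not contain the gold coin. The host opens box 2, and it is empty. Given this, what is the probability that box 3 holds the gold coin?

Apply Bayes' rule, conditioning on where the gold coin actually is.
If it is in box 1 (prior 1/3): the host would have opened box 3 instead, probability 0; weight (1/3)·0 = 0.
If it is in box 2 (prior 1/3): the host opened box 2, so this case is ruled out; weight (1/3)·0 = 0.
If it is in box 3 (prior 1/3): box 2 is the highest-numbered option available, probability 1; weight (1/3)·1 = 1/3.
The weights sum to 1/3.
So P(the gold coin in box 3 | the host opened box 2) = (1/3) / (1/3) = 1.

1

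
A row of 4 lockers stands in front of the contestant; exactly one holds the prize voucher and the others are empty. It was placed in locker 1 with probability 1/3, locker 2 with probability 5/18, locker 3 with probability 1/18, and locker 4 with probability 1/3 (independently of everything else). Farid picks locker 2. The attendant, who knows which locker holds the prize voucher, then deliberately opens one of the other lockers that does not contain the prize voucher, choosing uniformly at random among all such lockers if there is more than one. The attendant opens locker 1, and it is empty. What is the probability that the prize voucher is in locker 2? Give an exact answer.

Apply Bayes' rule, conditioning on where the prize voucher actually is.
If it is in locker 1 (prior 1/3): the attendant opened locker 1, so this case is ruled out; weight (1/3)·0 = 0.
If it is in locker 2 (prior 5/18): the attendant has 3 equally likely choices, so probability 1/3; weight (5/18)·(1/3) = 5/54.
If it is in locker 3 (prior 1/18): the attendant has 2 equally likely choices, so probability 1/2; weight (1/18)·(1/2) = 1/36.
If it is in locker 4 (prior 1/3): the attendant has 2 equally likely choices, so probability 1/2; weight (1/3)·(1/2) = 1/6.
The weights sum to 31/108.
So P(the prize voucher in locker 2 | the attendant opened locker 1) = (5/54) / (31/108) = 10/31.

10/31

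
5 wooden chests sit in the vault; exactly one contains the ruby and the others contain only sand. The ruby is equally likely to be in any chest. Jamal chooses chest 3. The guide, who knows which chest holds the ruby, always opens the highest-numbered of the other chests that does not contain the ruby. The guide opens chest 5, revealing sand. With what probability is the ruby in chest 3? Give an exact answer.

Apply Bayes' rule, conditioning on where the ruby actually is.
If it is in any of chests 1, 2, 3, and 4 (prior 1/5 each): chest 5 is the highest-numbered option available, probability 1; weight (1/5)·1 = 1/5 each.
If it is in chest 5 (prior 1/5): the guide opened chest 5, so this case is ruled out; weight (1/5)·0 = 0.
The weights sum to 4/5.
So P(the ruby in chest 3 | the guide opened chest 5) = (1/5) / (4/5) = 1/4.

1/4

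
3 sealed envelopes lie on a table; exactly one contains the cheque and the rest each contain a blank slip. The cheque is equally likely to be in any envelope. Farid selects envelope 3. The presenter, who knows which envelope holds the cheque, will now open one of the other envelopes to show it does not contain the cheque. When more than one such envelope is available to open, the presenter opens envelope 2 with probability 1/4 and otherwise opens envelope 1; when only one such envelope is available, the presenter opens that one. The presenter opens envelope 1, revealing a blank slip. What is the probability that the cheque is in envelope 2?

4/7

Consider each possible location of the cheque in turn.
If it is in envelope 1 (prior 1/3): the presenter opened envelope 1, so this case is ruled out; weight (1/3)·0 = 0.
If it is in envelope 2 (prior 1/3): only envelope 1 is available, probability 1; weight (1/3)·1 = 1/3.
If it is in envelope 3 (prior 1/3): envelope 2 is available but not opened, probability 3/4; weight (1/3)·(3/4) = 1/4.
The weights sum to 7/12.
So P(the cheque in envelope 2 | the presenter opened envelope 1) = (1/3) / (7/12) = 4/7.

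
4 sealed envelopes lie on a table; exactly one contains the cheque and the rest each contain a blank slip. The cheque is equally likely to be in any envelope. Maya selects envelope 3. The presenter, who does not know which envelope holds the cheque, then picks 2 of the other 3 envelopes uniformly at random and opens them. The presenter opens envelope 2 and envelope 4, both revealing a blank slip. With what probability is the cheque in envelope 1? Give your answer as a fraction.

1/2

Apply Bayes' rule, conditioning on where the cheque actually is.
If it is in either of envelopes 1 and 3 (prior 1/4 each): the presenter picks exactly this set with probability 1/3 regardless, and none is the prize; weight (1/4)·(1/3) = 1/12 each.
If it is in either of envelopes 2 and 4 (prior 1/4 each): that envelope was opened and seen not to hold the prize — ruled out; weight (1/4)·0 = 0 each.
The weights sum to 1/6.
So P(the cheque in envelope 1 | the presenter opened envelope 2 and envelope 4) = (1/12) / (1/6) = 1/2.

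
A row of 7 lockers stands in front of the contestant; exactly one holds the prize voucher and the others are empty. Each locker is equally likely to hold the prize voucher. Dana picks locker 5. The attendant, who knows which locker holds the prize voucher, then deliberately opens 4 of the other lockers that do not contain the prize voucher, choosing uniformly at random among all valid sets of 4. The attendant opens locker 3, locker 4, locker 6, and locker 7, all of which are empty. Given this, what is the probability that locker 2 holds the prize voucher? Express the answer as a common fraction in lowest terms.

3/7

Condition on the true location of the prize voucher.
If it is in either of lockers 1 and 2 (prior 1/7 each): the attendant has 5 equally likely choices, so probability 1/5; weight (1/7)·(1/5) = 1/35 each.
If it is in any of lockers 3, 4, 6, and 7 (prior 1/7 each): that locker was opened and seen not to hold the prize — ruled out; weight (1/7)·0 = 0 each.
If it is in locker 5 (prior 1/7): the attendant has 15 equally likely choices, so probability 1/15; weight (1/7)·(1/15) = 1/105.
The weights sum to 1/15.
So P(the prize voucher in locker 2 | the attendant opened locker 3, locker 4, locker 6, and locker 7) = (1/35) / (1/15) = 3/7.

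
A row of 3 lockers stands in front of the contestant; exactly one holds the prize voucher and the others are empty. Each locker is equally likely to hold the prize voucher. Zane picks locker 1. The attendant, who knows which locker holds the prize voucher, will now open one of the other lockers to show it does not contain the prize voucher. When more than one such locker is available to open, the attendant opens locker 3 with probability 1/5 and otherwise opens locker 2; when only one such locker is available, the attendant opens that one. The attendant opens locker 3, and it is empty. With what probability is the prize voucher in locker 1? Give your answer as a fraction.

Apply Bayes' rule, conditioning on where the prize voucher actually is.
If it is in locker 1 (prior 1/3): locker 3 is available, opened with probability 1/5; weight (1/3)·(1/5) = 1/15.
If it is in locker 2 (prior 1/3): only locker 3 is available, probability 1; weight (1/3)·1 = 1/3.
If it is in locker 3 (prior 1/3): the attendant opened locker 3, so this case is ruled out; weight (1/3)·0 = 0.
The weights sum to 2/5.
So P(the prize voucher in locker 1 | the attendant opened locker 3) = (1/15) / (2/5) = 1/6.

1/6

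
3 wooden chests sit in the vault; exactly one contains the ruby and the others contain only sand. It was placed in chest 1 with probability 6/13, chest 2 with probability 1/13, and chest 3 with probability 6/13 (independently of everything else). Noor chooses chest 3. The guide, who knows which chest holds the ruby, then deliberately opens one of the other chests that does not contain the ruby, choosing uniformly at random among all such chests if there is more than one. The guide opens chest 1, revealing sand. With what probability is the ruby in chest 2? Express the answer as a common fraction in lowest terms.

1/4

Condition on the true location of the ruby.
If it is in chest 1 (prior 6/13): the guide opened chest 1, so this case is ruled out; weight (6/13)·0 = 0.
If it is in chest 2 (prior 1/13): the guide has no choice, probability 1; weight (1/13)·1 = 1/13.
If it is in chest 3 (prior 6/13): the guide has 2 equally likely choices, so probability 1/2; weight (6/13)·(1/2) = 3/13.
The weights sum to 4/13.
So P(the ruby in chest 2 | the guide opened chest 1) = (1/13) / (4/13) = 1/4.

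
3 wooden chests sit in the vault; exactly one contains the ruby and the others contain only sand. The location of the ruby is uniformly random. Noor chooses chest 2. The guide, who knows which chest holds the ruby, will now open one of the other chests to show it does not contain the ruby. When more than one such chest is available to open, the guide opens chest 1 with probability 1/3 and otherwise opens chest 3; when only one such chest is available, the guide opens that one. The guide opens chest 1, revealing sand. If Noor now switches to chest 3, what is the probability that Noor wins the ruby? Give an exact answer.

Consider each possible location of the ruby in turn.
If it is in chest 1 (prior 1/3): the guide opened chest 1, so this case is ruled out; weight (1/3)·0 = 0.
If it is in chest 2 (prior 1/3): chest 1 is available, opened with probability 1/3; weight (1/3)·(1/3) = 1/9.
If it is in chest 3 (prior 1/3): only chest 1 is available, probability 1; weight (1/3)·1 = 1/3.
The weights sum to 4/9.
So P(the ruby in chest 3 | the guide opened chest 1) = (1/3) / (4/9) = 3/4.

3/4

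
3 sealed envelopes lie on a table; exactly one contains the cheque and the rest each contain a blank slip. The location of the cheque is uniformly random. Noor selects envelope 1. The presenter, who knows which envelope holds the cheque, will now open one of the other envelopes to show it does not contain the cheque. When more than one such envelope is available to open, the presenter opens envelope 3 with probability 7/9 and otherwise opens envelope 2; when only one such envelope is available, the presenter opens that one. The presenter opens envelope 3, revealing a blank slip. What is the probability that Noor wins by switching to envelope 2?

Consider each possible location of the cheque in turn.
If it is in envelope 1 (prior 1/3): envelope 3 is available, opened with probability 7/9; weight (1/3)·(7/9) = 7/27.
If it is in envelope 2 (prior 1/3): only envelope 3 is available, probability 1; weight (1/3)·1 = 1/3.
If it is in envelope 3 (prior 1/3): the presenter opened envelope 3, so this case is ruled out; weight (1/3)·0 = 0.
The weights sum to 16/27.
So P(the cheque in envelope 2 | the presenter opened envelope 3) = (1/3) / (16/27) = 9/16.

9/16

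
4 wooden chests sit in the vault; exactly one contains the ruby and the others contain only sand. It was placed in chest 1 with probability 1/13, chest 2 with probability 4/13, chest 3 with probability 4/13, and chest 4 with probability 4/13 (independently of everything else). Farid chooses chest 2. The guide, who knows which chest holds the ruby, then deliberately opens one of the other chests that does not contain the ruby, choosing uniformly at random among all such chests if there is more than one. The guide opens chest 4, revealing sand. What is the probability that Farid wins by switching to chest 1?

3/23

Consider each possible location of the ruby in turn.
If it is in chest 1 (prior 1/13): the guide has 2 equally likely choices, so probability 1/2; weight (1/13)·(1/2) = 1/26.
If it is in chest 2 (prior 4/13): the guide has 3 equally likely choices, so probability 1/3; weight (4/13)·(1/3) = 4/39.
If it is in chest 3 (prior 4/13): the guide has 2 equally likely choices, so probability 1/2; weight (4/13)·(1/2) = 2/13.
If it is in chest 4 (prior 4/13): the guide opened chest 4, so this case is ruled out; weight (4/13)·0 = 0.
The weights sum to 23/78.
So P(the ruby in chest 1 | the guide opened chest 4) = (1/26) / (23/78) = 3/23.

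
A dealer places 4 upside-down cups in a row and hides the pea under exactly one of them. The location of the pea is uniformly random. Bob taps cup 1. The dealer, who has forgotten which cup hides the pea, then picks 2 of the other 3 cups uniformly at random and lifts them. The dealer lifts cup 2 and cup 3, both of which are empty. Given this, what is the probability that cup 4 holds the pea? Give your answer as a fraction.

Apply Bayes' rule, conditioning on where the pea actually is.
If it is under either of cups 1 and 4 (prior 1/4 each): the dealer picks exactly this set with probability 1/3 regardless, and none is the prize; weight (1/4)·(1/3) = 1/12 each.
If it is under either of cups 2 and 3 (prior 1/4 each): that cup was opened and seen not to hold the prize — ruled out; weight (1/4)·0 = 0 each.
The weights sum to 1/6.
So P(the pea under cup 4 | the dealer opened cup 2 and cup 3) = (1/12) / (1/6) = 1/2.

1/2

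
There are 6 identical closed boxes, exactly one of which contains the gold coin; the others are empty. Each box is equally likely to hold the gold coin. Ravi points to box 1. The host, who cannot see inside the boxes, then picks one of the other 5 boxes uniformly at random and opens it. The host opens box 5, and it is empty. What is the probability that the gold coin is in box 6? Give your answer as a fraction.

1/5

Consider each possible location of the gold coin in turn.
If it is in any of boxes 1, 2, 3, 4, and 6 (prior 1/6 each): the host picks box 5 with probability 1/5 regardless, and it is not the prize; weight (1/6)·(1/5) = 1/30 each.
If it is in box 5 (prior 1/6): the host opened box 5, so this case is ruled out; weight (1/6)·0 = 0.
The weights sum to 1/6.
So P(the gold coin in box 6 | the host opened box 5) = (1/30) / (1/6) = 1/5.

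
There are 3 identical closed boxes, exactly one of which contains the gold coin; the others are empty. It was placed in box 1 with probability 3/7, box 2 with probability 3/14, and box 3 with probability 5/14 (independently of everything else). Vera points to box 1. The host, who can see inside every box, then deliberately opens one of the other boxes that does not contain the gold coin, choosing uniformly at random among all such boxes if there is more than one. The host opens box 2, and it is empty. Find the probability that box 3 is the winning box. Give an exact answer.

5/8

Condition on the true location of the gold coin.
If it is in box 1 (prior 3/7): the host has 2 equally likely choices, so probability 1/2; weight (3/7)·(1/2) = 3/14.
If it is in box 2 (prior 3/14): the host opened box 2, so this case is ruled out; weight (3/14)·0 = 0.
If it is in box 3 (prior 5/14): the host has no choice, probability 1; weight (5/14)·1 = 5/14.
The weights sum to 4/7.
So P(the gold coin in box 3 | the host opened box 2) = (5/14) / (4/7) = 5/8.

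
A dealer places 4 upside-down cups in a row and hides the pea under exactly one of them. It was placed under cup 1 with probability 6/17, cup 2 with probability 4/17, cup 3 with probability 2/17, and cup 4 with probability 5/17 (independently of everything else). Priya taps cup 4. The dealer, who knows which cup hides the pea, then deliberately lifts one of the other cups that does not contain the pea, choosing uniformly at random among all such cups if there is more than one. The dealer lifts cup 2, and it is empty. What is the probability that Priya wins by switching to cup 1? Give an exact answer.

9/17

Consider each possible location of the pea in turn.
If it is under cup 1 (prior 6/17): the dealer has 2 equally likely choices, so probability 1/2; weight (6/17)·(1/2) = 3/17.
If it is under cup 2 (prior 4/17): the dealer opened cup 2, so this case is ruled out; weight (4/17)·0 = 0.
If it is under cup 3 (prior 2/17): the dealer has 2 equally likely choices, so probability 1/2; weight (2/17)·(1/2) = 1/17.
If it is under cup 4 (prior 5/17): the dealer has 3 equally likely choices, so probability 1/3; weight (5/17)·(1/3) = 5/51.
The weights sum to 1/3.
So P(the pea under cup 1 | the dealer opened cup 2) = (3/17) / (1/3) = 9/17.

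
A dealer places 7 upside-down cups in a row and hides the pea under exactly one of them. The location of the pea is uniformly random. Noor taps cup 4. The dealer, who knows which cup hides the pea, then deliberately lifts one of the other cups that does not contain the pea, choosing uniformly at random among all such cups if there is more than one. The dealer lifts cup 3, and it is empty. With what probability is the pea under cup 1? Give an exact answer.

6/35

Apply Bayes' rule, conditioning on where the pea actually is.
If it is under any of cups 1, 2, 5, 6, and 7 (prior 1/7 each): the dealer has 5 equally likely choices, so probability 1/5; weight (1/7)·(1/5) = 1/35 each.
If it is under cup 3 (prior 1/7): the dealer opened cup 3, so this case is ruled out; weight (1/7)·0 = 0.
If it is under cup 4 (prior 1/7): the dealer has 6 equally likely choices, so probability 1/6; weight (1/7)·(1/6) = 1/42.
The weights sum to 1/6.
So P(the pea under cup 1 | the dealer opened cup 3) = (1/35) / (1/6) = 6/35.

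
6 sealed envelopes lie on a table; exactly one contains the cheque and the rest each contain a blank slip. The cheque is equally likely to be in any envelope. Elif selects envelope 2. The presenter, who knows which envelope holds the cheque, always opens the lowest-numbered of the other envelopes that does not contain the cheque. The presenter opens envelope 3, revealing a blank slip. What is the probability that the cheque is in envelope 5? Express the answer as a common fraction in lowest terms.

0

Condition on the true location of the cheque.
If it is in envelope 1 (prior 1/6): envelope 3 is the lowest-numbered option available, probability 1; weight (1/6)·1 = 1/6.
If it is in any of envelopes 2, 4, 5, and 6 (prior 1/6 each): the presenter would have opened envelope 1 instead, probability 0; weight (1/6)·0 = 0 each.
If it is in envelope 3 (prior 1/6): the presenter opened envelope 3, so this case is ruled out; weight (1/6)·0 = 0.
The weights sum to 1/6.
So P(the cheque in envelope 5 | the presenter opened envelope 3) = 0 / (1/6) = 0.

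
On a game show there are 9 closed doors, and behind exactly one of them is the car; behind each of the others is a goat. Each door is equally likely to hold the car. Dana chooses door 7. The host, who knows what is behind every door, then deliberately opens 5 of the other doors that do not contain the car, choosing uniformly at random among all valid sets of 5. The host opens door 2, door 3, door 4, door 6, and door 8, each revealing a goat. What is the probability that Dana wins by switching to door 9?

8/27

Consider each possible location of the car in turn.
If it is behind any of doors 1, 5, and 9 (prior 1/9 each): the host has 21 equally likely choices, so probability 1/21; weight (1/9)·(1/21) = 1/189 each.
If it is behind any of doors 2, 3, 4, 6, and 8 (prior 1/9 each): that door was opened and seen not to hold the prize — ruled out; weight (1/9)·0 = 0 each.
If it is behind door 7 (prior 1/9): the host has 56 equally likely choices, so probability 1/56; weight (1/9)·(1/56) = 1/504.
The weights sum to 1/56.
So P(the car behind door 9 | the host opened door 2, door 3, door 4, door 6, and door 8) = (1/189) / (1/56) = 8/27.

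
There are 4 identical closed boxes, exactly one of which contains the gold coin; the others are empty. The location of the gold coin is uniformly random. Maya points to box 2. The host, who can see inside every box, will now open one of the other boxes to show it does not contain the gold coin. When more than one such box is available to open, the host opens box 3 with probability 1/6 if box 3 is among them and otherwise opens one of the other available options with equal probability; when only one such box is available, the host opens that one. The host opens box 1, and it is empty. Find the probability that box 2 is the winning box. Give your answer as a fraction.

5/21

Apply Bayes' rule, conditioning on where the gold coin actually is.
If it is in box 1 (prior 1/4): the host opened box 1, so this case is ruled out; weight (1/4)·0 = 0.
If it is in box 2 (prior 1/4): box 3 is available but not opened; box 1 gets probability (1 − 1/6)/2 = 5/12; weight (1/4)·(5/12) = 5/48.
If it is in box 3 (prior 1/4): box 3 holds the prize so is unavailable; the host chooses uniformly among the 2 others, probability 1/2; weight (1/4)·(1/2) = 1/8.
If it is in box 4 (prior 1/4): box 3 is available but not opened, probability 5/6; weight (1/4)·(5/6) = 5/24.
The weights sum to 7/16.
So P(the gold coin in box 2 | the host opened box 1) = (5/48) / (7/16) = 5/21.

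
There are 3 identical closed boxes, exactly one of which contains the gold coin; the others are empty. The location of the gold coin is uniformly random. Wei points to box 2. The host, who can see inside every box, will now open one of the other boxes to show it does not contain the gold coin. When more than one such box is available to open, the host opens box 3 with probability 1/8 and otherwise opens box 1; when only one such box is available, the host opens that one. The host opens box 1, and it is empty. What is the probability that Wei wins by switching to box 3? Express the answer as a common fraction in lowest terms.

Apply Bayes' rule, conditioning on where the gold coin actually is.
If it is in box 1 (prior 1/3): the host opened box 1, so this case is ruled out; weight (1/3)·0 = 0.
If it is in box 2 (prior 1/3): box 3 is available but not opened, probability 7/8; weight (1/3)·(7/8) = 7/24.
If it is in box 3 (prior 1/3): only box 1 is available, probability 1; weight (1/3)·1 = 1/3.
The weights sum to 5/8.
So P(the gold coin in box 3 | the host opened box 1) = (1/3) / (5/8) = 8/15.

8/15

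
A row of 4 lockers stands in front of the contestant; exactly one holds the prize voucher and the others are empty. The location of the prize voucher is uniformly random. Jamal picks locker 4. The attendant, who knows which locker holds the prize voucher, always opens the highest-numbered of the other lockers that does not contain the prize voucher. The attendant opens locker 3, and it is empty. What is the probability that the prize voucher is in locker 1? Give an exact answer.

Apply Bayes' rule, conditioning on where the prize voucher actually is.
If it is in any of lockers 1, 2, and 4 (prior 1/4 each): locker 3 is the highest-numbered option available, probability 1; weight (1/4)·1 = 1/4 each.
If it is in locker 3 (prior 1/4): the attendant opened locker 3, so this case is ruled out; weight (1/4)·0 = 0.
The weights sum to 3/4.
So P(the prize voucher in locker 1 | the attendant opened locker 3) = (1/4) / (3/4) = 1/3.

1/3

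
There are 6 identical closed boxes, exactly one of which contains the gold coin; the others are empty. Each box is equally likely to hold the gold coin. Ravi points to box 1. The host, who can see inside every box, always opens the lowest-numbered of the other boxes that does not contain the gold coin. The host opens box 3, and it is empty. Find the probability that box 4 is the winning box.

0

Apply Bayes' rule, conditioning on where the gold coin actually is.
If it is in any of boxes 1, 4, 5, and 6 (prior 1/6 each): the host would have opened box 2 instead, probability 0; weight (1/6)·0 = 0 each.
If it is in box 2 (prior 1/6): box 3 is the lowest-numbered option available, probability 1; weight (1/6)·1 = 1/6.
If it is in box 3 (prior 1/6): the host opened box 3, so this case is ruled out; weight (1/6)·0 = 0.
The weights sum to 1/6.
So P(the gold coin in box 4 | the host opened box 3) = 0 / (1/6) = 0.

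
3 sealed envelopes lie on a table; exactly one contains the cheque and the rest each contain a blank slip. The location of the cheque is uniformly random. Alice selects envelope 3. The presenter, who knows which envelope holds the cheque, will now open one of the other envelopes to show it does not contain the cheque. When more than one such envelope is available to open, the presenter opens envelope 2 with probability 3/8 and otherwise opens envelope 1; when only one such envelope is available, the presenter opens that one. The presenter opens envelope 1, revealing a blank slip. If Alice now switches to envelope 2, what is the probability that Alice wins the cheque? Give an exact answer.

Consider each possible location of the cheque in turn.
If it is in envelope 1 (prior 1/3): the presenter opened envelope 1, so this case is ruled out; weight (1/3)·0 = 0.
If it is in envelope 2 (prior 1/3): only envelope 1 is available, probability 1; weight (1/3)·1 = 1/3.
If it is in envelope 3 (prior 1/3): envelope 2 is available but not opened, probability 5/8; weight (1/3)·(5/8) = 5/24.
The weights sum to 13/24.
So P(the cheque in envelope 2 | the presenter opened envelope 1) = (1/3) / (13/24) = 8/13.

8/13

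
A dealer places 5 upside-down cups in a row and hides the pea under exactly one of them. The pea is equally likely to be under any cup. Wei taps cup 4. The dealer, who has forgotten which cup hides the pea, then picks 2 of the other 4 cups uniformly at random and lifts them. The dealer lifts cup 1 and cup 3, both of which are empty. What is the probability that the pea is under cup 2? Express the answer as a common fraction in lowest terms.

Apply Bayes' rule, conditioning on where the pea actually is.
If it is under either of cups 1 and 3 (prior 1/5 each): that cup was opened and seen not to hold the prize — ruled out; weight (1/5)·0 = 0 each.
If it is under any of cups 2, 4, and 5 (prior 1/5 each): the dealer picks exactly this set with probability 1/6 regardless, and none is the prize; weight (1/5)·(1/6) = 1/30 each.
The weights sum to 1/10.
So P(the pea under cup 2 | the dealer opened cup 1 and cup 3) = (1/30) / (1/10) = 1/3.

1/3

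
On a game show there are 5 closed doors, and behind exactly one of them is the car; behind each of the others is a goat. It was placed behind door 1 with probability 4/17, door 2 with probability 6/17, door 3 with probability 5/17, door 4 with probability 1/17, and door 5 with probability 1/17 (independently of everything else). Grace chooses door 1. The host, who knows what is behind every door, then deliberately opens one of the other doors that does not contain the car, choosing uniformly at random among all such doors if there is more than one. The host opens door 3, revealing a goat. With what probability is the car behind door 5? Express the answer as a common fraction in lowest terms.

Consider each possible location of the car in turn.
If it is behind door 1 (prior 4/17): the host has 4 equally likely choices, so probability 1/4; weight (4/17)·(1/4) = 1/17.
If it is behind door 2 (prior 6/17): the host has 3 equally likely choices, so probability 1/3; weight (6/17)·(1/3) = 2/17.
If it is behind door 3 (prior 5/17): the host opened door 3, so this case is ruled out; weight (5/17)·0 = 0.
If it is behind either of doors 4 and 5 (prior 1/17 each): the host has 3 equally likely choices, so probability 1/3; weight (1/17)·(1/3) = 1/51 each.
The weights sum to 11/51.
So P(the car behind door 5 | the host opened door 3) = (1/51) / (11/51) = 1/11.

1/11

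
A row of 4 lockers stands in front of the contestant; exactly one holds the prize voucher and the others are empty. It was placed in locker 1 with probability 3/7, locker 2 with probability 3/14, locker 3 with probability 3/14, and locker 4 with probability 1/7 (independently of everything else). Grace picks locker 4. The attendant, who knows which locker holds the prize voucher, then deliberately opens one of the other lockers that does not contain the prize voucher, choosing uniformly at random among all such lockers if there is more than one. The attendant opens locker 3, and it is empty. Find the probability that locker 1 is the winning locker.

Condition on the true location of the prize voucher.
If it is in locker 1 (prior 3/7): the attendant has 2 equally likely choices, so probability 1/2; weight (3/7)·(1/2) = 3/14.
If it is in locker 2 (prior 3/14): the attendant has 2 equally likely choices, so probability 1/2; weight (3/14)·(1/2) = 3/28.
If it is in locker 3 (prior 3/14): the attendant opened locker 3, so this case is ruled out; weight (3/14)·0 = 0.
If it is in locker 4 (prior 1/7): the attendant has 3 equally likely choices, so probability 1/3; weight (1/7)·(1/3) = 1/21.
The weights sum to 31/84.
So P(the prize voucher in locker 1 | the attendant opened locker 3) = (3/14) / (31/84) = 18/31.

18/31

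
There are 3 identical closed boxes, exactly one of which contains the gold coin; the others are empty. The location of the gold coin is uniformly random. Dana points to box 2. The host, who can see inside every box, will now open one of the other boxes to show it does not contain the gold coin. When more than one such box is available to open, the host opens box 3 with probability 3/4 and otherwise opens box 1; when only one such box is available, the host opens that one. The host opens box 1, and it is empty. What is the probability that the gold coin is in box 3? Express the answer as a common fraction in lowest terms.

4/5

Condition on the true location of the gold coin.
If it is in box 1 (prior 1/3): the host opened box 1, so this case is ruled out; weight (1/3)·0 = 0.
If it is in box 2 (prior 1/3): box 3 is available but not opened, probability 1/4; weight (1/3)·(1/4) = 1/12.
If it is in box 3 (prior 1/3): only box 1 is available, probability 1; weight (1/3)·1 = 1/3.
The weights sum to 5/12.
So P(the gold coin in box 3 | the host opened box 1) = (1/3) / (5/12) = 4/5.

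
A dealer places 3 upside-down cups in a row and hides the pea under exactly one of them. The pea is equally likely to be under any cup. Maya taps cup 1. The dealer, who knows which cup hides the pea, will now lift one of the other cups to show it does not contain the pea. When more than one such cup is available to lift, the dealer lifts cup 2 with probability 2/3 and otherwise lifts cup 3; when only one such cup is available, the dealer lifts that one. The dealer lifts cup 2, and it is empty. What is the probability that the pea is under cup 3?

3/5

Condition on the true location of the pea.
If it is under cup 1 (prior 1/3): cup 2 is available, opened with probability 2/3; weight (1/3)·(2/3) = 2/9.
If it is under cup 2 (prior 1/3): the dealer opened cup 2, so this case is ruled out; weight (1/3)·0 = 0.
If it is under cup 3 (prior 1/3): only cup 2 is available, probability 1; weight (1/3)·1 = 1/3.
The weights sum to 5/9.
So P(the pea under cup 3 | the dealer opened cup 2) = (1/3) / (5/9) = 3/5.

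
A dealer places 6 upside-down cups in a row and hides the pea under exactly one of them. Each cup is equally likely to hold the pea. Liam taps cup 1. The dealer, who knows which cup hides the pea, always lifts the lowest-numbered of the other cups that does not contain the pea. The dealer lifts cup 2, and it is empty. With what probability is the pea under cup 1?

Consider each possible location of the pea in turn.
If it is under any of cups 1, 3, 4, 5, and 6 (prior 1/6 each): cup 2 is the lowest-numbered option available, probability 1; weight (1/6)·1 = 1/6 each.
If it is under cup 2 (prior 1/6): the dealer opened cup 2, so this case is ruled out; weight (1/6)·0 = 0.
The weights sum to 5/6.
So P(the pea under cup 1 | the dealer opened cup 2) = (1/6) / (5/6) = 1/5.

1/5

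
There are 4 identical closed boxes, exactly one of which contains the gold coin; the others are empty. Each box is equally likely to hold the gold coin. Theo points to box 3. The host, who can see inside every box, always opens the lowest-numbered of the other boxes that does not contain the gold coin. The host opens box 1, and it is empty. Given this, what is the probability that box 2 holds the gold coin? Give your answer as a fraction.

1/3

Consider each possible location of the gold coin in turn.
If it is in box 1 (prior 1/4): the host opened box 1, so this case is ruled out; weight (1/4)·0 = 0.
If it is in any of boxes 2, 3, and 4 (prior 1/4 each): box 1 is the lowest-numbered option available, probability 1; weight (1/4)·1 = 1/4 each.
The weights sum to 3/4.
So P(the gold coin in box 2 | the host opened box 1) = (1/4) / (3/4) = 1/3.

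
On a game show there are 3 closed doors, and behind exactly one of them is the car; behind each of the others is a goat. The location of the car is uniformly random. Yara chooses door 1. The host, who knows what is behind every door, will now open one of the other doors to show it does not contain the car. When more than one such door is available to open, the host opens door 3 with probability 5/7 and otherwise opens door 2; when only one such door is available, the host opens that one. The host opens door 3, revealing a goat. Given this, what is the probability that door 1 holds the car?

5/12

Apply Bayes' rule, conditioning on where the car actually is.
If it is behind door 1 (prior 1/3): door 3 is available, opened with probability 5/7; weight (1/3)·(5/7) = 5/21.
If it is behind door 2 (prior 1/3): only door 3 is available, probability 1; weight (1/3)·1 = 1/3.
If it is behind door 3 (prior 1/3): the host opened door 3, so this case is ruled out; weight (1/3)·0 = 0.
The weights sum to 4/7.
So P(the car behind door 1 | the host opened door 3) = (5/21) / (4/7) = 5/12.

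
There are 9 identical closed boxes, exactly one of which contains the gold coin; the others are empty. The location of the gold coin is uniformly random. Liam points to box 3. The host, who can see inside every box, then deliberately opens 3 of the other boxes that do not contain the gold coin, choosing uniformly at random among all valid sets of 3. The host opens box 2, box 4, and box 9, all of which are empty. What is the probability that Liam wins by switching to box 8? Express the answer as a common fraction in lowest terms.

8/45

Apply Bayes' rule, conditioning on where the gold coin actually is.
If it is in any of boxes 1, 5, 6, 7, and 8 (prior 1/9 each): the host has 35 equally likely choices, so probability 1/35; weight (1/9)·(1/35) = 1/315 each.
If it is in any of boxes 2, 4, and 9 (prior 1/9 each): that box was opened and seen not to hold the prize — ruled out; weight (1/9)·0 = 0 each.
If it is in box 3 (prior 1/9): the host has 56 equally likely choices, so probability 1/56; weight (1/9)·(1/56) = 1/504.
The weights sum to 1/56.
So P(the gold coin in box 8 | the host opened box 2, box 4, and box 9) = (1/315) / (1/56) = 8/45.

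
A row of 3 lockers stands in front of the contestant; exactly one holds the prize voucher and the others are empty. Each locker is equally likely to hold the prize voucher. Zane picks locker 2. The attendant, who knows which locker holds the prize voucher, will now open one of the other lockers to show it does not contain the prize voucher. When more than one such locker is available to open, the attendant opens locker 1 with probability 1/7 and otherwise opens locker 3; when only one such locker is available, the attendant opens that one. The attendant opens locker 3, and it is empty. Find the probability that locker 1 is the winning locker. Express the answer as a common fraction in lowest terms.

Consider each possible location of the prize voucher in turn.
If it is in locker 1 (prior 1/3): only locker 3 is available, probability 1; weight (1/3)·1 = 1/3.
If it is in locker 2 (prior 1/3): locker 1 is available but not opened, probability 6/7; weight (1/3)·(6/7) = 2/7.
If it is in locker 3 (prior 1/3): the attendant opened locker 3, so this case is ruled out; weight (1/3)·0 = 0.
The weights sum to 13/21.
So P(the prize voucher in locker 1 | the attendant opened locker 3) = (1/3) / (13/21) = 7/13.

7/13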